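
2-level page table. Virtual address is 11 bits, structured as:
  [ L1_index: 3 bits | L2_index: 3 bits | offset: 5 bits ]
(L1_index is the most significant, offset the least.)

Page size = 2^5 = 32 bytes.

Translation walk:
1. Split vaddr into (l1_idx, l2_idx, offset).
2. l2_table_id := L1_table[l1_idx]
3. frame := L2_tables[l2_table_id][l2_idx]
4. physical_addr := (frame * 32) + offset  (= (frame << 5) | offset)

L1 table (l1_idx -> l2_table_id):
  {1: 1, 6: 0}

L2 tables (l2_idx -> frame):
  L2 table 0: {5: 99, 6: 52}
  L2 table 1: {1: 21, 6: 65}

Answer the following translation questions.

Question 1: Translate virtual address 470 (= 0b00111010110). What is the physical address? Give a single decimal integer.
vaddr = 470 = 0b00111010110
Split: l1_idx=1, l2_idx=6, offset=22
L1[1] = 1
L2[1][6] = 65
paddr = 65 * 32 + 22 = 2102

Answer: 2102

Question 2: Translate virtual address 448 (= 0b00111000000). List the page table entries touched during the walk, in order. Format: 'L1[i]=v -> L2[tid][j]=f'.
Answer: L1[1]=1 -> L2[1][6]=65

Derivation:
vaddr = 448 = 0b00111000000
Split: l1_idx=1, l2_idx=6, offset=0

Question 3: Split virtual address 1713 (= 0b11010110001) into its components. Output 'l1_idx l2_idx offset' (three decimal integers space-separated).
Answer: 6 5 17

Derivation:
vaddr = 1713 = 0b11010110001
  top 3 bits -> l1_idx = 6
  next 3 bits -> l2_idx = 5
  bottom 5 bits -> offset = 17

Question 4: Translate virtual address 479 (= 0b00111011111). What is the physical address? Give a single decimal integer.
Answer: 2111

Derivation:
vaddr = 479 = 0b00111011111
Split: l1_idx=1, l2_idx=6, offset=31
L1[1] = 1
L2[1][6] = 65
paddr = 65 * 32 + 31 = 2111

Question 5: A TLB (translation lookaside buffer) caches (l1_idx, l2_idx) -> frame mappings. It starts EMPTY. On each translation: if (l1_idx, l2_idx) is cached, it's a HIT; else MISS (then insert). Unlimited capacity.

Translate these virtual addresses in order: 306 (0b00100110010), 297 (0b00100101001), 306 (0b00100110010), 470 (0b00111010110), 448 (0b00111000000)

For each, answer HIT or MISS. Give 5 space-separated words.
Answer: MISS HIT HIT MISS HIT

Derivation:
vaddr=306: (1,1) not in TLB -> MISS, insert
vaddr=297: (1,1) in TLB -> HIT
vaddr=306: (1,1) in TLB -> HIT
vaddr=470: (1,6) not in TLB -> MISS, insert
vaddr=448: (1,6) in TLB -> HIT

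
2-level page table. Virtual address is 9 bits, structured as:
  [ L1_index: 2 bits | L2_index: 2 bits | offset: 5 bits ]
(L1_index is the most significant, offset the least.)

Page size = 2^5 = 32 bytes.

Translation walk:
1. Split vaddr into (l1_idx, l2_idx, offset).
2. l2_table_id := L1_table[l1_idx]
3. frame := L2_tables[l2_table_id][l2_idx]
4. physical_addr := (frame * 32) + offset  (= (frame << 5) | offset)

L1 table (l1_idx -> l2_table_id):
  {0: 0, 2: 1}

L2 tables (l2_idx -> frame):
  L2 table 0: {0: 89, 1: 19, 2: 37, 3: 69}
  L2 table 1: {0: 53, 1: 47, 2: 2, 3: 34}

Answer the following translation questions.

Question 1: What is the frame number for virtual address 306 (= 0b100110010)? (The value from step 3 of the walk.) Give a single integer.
vaddr = 306: l1_idx=2, l2_idx=1
L1[2] = 1; L2[1][1] = 47

Answer: 47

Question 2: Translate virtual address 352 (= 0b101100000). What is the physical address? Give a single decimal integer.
Answer: 1088

Derivation:
vaddr = 352 = 0b101100000
Split: l1_idx=2, l2_idx=3, offset=0
L1[2] = 1
L2[1][3] = 34
paddr = 34 * 32 + 0 = 1088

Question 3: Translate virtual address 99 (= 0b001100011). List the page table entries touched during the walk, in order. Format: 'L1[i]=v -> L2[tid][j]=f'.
vaddr = 99 = 0b001100011
Split: l1_idx=0, l2_idx=3, offset=3

Answer: L1[0]=0 -> L2[0][3]=69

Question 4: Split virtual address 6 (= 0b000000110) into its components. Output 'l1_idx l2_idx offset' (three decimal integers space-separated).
vaddr = 6 = 0b000000110
  top 2 bits -> l1_idx = 0
  next 2 bits -> l2_idx = 0
  bottom 5 bits -> offset = 6

Answer: 0 0 6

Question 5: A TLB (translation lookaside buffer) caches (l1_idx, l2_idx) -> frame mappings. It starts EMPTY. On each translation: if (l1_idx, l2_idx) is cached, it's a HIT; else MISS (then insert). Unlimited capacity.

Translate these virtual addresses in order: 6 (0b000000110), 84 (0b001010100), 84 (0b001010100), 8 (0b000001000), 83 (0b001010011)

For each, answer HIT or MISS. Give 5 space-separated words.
vaddr=6: (0,0) not in TLB -> MISS, insert
vaddr=84: (0,2) not in TLB -> MISS, insert
vaddr=84: (0,2) in TLB -> HIT
vaddr=8: (0,0) in TLB -> HIT
vaddr=83: (0,2) in TLB -> HIT

Answer: MISS MISS HIT HIT HIT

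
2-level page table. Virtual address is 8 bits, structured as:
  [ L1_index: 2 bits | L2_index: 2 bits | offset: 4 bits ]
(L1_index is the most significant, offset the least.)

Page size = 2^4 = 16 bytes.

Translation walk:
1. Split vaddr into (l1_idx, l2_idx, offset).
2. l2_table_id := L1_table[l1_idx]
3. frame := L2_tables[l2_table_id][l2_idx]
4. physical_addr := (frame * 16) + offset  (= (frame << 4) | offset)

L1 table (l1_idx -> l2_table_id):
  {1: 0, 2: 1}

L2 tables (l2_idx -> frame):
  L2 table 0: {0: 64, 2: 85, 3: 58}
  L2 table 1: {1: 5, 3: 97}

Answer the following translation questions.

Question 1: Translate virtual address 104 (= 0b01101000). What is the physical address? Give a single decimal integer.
vaddr = 104 = 0b01101000
Split: l1_idx=1, l2_idx=2, offset=8
L1[1] = 0
L2[0][2] = 85
paddr = 85 * 16 + 8 = 1368

Answer: 1368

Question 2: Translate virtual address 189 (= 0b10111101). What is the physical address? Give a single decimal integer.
vaddr = 189 = 0b10111101
Split: l1_idx=2, l2_idx=3, offset=13
L1[2] = 1
L2[1][3] = 97
paddr = 97 * 16 + 13 = 1565

Answer: 1565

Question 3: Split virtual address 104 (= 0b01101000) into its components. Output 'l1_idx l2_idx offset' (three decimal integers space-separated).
Answer: 1 2 8

Derivation:
vaddr = 104 = 0b01101000
  top 2 bits -> l1_idx = 1
  next 2 bits -> l2_idx = 2
  bottom 4 bits -> offset = 8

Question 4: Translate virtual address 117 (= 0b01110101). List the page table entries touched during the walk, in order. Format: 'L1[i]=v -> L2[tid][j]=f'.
Answer: L1[1]=0 -> L2[0][3]=58

Derivation:
vaddr = 117 = 0b01110101
Split: l1_idx=1, l2_idx=3, offset=5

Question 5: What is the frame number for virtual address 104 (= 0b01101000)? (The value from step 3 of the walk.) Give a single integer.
vaddr = 104: l1_idx=1, l2_idx=2
L1[1] = 0; L2[0][2] = 85

Answer: 85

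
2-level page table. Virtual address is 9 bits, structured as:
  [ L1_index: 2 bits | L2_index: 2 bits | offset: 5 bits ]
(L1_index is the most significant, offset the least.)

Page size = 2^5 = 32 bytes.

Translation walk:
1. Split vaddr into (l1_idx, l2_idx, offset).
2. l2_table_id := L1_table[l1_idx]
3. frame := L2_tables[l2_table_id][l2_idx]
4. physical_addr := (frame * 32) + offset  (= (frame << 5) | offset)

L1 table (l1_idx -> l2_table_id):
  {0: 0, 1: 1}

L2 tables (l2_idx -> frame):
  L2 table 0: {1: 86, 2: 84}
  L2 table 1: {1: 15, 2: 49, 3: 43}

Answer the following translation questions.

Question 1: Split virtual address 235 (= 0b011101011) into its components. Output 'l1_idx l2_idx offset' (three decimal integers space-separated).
Answer: 1 3 11

Derivation:
vaddr = 235 = 0b011101011
  top 2 bits -> l1_idx = 1
  next 2 bits -> l2_idx = 3
  bottom 5 bits -> offset = 11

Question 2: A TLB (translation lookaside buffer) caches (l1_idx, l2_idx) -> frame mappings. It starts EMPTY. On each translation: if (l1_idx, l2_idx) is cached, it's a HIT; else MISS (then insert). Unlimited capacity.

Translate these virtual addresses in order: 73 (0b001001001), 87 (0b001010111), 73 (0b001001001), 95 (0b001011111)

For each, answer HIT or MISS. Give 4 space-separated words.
vaddr=73: (0,2) not in TLB -> MISS, insert
vaddr=87: (0,2) in TLB -> HIT
vaddr=73: (0,2) in TLB -> HIT
vaddr=95: (0,2) in TLB -> HIT

Answer: MISS HIT HIT HIT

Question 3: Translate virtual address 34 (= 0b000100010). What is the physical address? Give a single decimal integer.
vaddr = 34 = 0b000100010
Split: l1_idx=0, l2_idx=1, offset=2
L1[0] = 0
L2[0][1] = 86
paddr = 86 * 32 + 2 = 2754

Answer: 2754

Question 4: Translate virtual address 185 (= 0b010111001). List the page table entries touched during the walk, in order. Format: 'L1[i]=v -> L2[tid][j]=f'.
vaddr = 185 = 0b010111001
Split: l1_idx=1, l2_idx=1, offset=25

Answer: L1[1]=1 -> L2[1][1]=15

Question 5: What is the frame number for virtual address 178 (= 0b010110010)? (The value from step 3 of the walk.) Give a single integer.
vaddr = 178: l1_idx=1, l2_idx=1
L1[1] = 1; L2[1][1] = 15

Answer: 15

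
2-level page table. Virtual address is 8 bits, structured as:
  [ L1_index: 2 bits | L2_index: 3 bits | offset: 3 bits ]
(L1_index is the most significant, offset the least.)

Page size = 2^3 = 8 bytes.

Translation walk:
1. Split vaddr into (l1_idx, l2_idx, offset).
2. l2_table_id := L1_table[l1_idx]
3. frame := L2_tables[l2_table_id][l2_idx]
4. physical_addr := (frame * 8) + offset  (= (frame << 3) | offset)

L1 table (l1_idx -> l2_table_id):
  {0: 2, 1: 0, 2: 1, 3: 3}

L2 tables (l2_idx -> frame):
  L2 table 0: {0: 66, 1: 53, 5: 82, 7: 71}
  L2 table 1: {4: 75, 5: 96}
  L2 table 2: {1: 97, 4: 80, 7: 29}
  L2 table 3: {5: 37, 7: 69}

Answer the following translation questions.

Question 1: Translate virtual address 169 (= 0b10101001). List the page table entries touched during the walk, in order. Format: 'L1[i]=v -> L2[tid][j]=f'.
Answer: L1[2]=1 -> L2[1][5]=96

Derivation:
vaddr = 169 = 0b10101001
Split: l1_idx=2, l2_idx=5, offset=1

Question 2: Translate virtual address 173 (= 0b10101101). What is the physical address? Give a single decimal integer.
vaddr = 173 = 0b10101101
Split: l1_idx=2, l2_idx=5, offset=5
L1[2] = 1
L2[1][5] = 96
paddr = 96 * 8 + 5 = 773

Answer: 773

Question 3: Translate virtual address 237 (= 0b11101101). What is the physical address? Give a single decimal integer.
Answer: 301

Derivation:
vaddr = 237 = 0b11101101
Split: l1_idx=3, l2_idx=5, offset=5
L1[3] = 3
L2[3][5] = 37
paddr = 37 * 8 + 5 = 301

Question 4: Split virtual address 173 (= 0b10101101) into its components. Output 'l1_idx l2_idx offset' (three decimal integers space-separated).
vaddr = 173 = 0b10101101
  top 2 bits -> l1_idx = 2
  next 3 bits -> l2_idx = 5
  bottom 3 bits -> offset = 5

Answer: 2 5 5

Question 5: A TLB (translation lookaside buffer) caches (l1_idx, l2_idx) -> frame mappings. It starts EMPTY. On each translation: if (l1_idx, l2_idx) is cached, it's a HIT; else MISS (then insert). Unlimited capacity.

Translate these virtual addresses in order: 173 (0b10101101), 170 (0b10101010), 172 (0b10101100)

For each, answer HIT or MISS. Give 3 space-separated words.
Answer: MISS HIT HIT

Derivation:
vaddr=173: (2,5) not in TLB -> MISS, insert
vaddr=170: (2,5) in TLB -> HIT
vaddr=172: (2,5) in TLB -> HIT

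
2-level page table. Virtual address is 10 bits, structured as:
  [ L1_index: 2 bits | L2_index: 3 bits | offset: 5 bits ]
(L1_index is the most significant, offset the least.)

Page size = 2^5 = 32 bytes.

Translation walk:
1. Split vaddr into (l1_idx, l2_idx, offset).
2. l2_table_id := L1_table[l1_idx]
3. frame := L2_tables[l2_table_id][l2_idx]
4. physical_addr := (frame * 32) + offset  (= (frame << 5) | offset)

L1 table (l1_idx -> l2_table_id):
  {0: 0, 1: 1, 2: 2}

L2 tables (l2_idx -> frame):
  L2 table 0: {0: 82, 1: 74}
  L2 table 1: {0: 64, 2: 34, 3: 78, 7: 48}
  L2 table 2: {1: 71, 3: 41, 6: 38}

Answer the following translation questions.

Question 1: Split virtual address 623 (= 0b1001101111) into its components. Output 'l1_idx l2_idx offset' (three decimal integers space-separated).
Answer: 2 3 15

Derivation:
vaddr = 623 = 0b1001101111
  top 2 bits -> l1_idx = 2
  next 3 bits -> l2_idx = 3
  bottom 5 bits -> offset = 15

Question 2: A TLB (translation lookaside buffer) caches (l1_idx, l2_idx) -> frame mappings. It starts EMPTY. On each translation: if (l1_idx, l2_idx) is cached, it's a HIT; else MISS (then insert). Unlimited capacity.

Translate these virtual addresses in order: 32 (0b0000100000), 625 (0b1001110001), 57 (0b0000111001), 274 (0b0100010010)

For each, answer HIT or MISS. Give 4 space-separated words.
Answer: MISS MISS HIT MISS

Derivation:
vaddr=32: (0,1) not in TLB -> MISS, insert
vaddr=625: (2,3) not in TLB -> MISS, insert
vaddr=57: (0,1) in TLB -> HIT
vaddr=274: (1,0) not in TLB -> MISS, insert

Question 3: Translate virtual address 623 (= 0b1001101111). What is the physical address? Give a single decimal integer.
Answer: 1327

Derivation:
vaddr = 623 = 0b1001101111
Split: l1_idx=2, l2_idx=3, offset=15
L1[2] = 2
L2[2][3] = 41
paddr = 41 * 32 + 15 = 1327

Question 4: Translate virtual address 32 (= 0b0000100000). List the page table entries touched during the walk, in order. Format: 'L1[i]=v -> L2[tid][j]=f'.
Answer: L1[0]=0 -> L2[0][1]=74

Derivation:
vaddr = 32 = 0b0000100000
Split: l1_idx=0, l2_idx=1, offset=0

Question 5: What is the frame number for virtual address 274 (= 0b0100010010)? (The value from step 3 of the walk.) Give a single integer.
vaddr = 274: l1_idx=1, l2_idx=0
L1[1] = 1; L2[1][0] = 64

Answer: 64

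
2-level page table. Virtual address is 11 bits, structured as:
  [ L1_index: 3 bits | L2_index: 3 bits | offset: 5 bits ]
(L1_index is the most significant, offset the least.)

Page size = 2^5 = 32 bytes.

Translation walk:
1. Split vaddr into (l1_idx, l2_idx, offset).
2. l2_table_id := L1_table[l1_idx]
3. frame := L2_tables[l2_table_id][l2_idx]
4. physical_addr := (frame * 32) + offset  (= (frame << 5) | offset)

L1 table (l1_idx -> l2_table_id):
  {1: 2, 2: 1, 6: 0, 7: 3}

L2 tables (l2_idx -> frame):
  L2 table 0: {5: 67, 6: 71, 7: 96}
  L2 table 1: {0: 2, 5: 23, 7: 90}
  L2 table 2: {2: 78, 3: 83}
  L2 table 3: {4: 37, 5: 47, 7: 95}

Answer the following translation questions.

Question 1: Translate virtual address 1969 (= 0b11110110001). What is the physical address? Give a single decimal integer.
vaddr = 1969 = 0b11110110001
Split: l1_idx=7, l2_idx=5, offset=17
L1[7] = 3
L2[3][5] = 47
paddr = 47 * 32 + 17 = 1521

Answer: 1521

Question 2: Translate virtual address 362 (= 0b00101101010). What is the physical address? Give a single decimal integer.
Answer: 2666

Derivation:
vaddr = 362 = 0b00101101010
Split: l1_idx=1, l2_idx=3, offset=10
L1[1] = 2
L2[2][3] = 83
paddr = 83 * 32 + 10 = 2666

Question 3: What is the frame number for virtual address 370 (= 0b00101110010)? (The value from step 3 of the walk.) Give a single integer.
vaddr = 370: l1_idx=1, l2_idx=3
L1[1] = 2; L2[2][3] = 83

Answer: 83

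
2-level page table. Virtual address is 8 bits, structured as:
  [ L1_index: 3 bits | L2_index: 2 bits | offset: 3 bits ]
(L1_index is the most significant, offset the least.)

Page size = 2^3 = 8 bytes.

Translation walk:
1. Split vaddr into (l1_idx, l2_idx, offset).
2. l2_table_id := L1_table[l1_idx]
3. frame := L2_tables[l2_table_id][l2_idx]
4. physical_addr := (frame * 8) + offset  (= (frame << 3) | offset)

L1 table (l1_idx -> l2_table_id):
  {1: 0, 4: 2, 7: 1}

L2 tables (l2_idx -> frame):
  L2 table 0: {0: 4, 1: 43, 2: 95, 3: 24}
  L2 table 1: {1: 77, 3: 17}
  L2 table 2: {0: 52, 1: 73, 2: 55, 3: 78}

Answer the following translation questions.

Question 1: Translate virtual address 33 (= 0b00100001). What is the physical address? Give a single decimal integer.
vaddr = 33 = 0b00100001
Split: l1_idx=1, l2_idx=0, offset=1
L1[1] = 0
L2[0][0] = 4
paddr = 4 * 8 + 1 = 33

Answer: 33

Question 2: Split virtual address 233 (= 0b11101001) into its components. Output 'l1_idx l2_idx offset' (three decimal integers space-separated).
Answer: 7 1 1

Derivation:
vaddr = 233 = 0b11101001
  top 3 bits -> l1_idx = 7
  next 2 bits -> l2_idx = 1
  bottom 3 bits -> offset = 1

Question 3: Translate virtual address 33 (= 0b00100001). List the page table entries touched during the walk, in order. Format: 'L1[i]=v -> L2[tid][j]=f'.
Answer: L1[1]=0 -> L2[0][0]=4

Derivation:
vaddr = 33 = 0b00100001
Split: l1_idx=1, l2_idx=0, offset=1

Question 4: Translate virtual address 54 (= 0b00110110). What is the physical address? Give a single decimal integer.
Answer: 766

Derivation:
vaddr = 54 = 0b00110110
Split: l1_idx=1, l2_idx=2, offset=6
L1[1] = 0
L2[0][2] = 95
paddr = 95 * 8 + 6 = 766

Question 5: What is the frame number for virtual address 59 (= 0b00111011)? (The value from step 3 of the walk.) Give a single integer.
vaddr = 59: l1_idx=1, l2_idx=3
L1[1] = 0; L2[0][3] = 24

Answer: 24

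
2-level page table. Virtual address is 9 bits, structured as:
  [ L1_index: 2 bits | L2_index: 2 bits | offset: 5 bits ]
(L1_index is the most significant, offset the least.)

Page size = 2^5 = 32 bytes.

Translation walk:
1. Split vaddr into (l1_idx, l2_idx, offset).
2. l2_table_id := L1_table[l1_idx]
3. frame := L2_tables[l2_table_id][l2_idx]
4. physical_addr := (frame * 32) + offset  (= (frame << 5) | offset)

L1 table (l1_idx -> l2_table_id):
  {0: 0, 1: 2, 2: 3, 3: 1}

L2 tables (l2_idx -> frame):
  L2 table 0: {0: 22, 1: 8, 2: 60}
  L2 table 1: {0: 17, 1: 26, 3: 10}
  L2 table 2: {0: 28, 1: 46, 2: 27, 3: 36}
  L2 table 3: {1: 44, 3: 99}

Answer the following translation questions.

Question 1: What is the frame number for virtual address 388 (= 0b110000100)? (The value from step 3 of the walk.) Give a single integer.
vaddr = 388: l1_idx=3, l2_idx=0
L1[3] = 1; L2[1][0] = 17

Answer: 17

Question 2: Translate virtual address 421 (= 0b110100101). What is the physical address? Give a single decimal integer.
vaddr = 421 = 0b110100101
Split: l1_idx=3, l2_idx=1, offset=5
L1[3] = 1
L2[1][1] = 26
paddr = 26 * 32 + 5 = 837

Answer: 837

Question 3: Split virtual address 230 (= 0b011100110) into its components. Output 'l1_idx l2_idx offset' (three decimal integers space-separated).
Answer: 1 3 6

Derivation:
vaddr = 230 = 0b011100110
  top 2 bits -> l1_idx = 1
  next 2 bits -> l2_idx = 3
  bottom 5 bits -> offset = 6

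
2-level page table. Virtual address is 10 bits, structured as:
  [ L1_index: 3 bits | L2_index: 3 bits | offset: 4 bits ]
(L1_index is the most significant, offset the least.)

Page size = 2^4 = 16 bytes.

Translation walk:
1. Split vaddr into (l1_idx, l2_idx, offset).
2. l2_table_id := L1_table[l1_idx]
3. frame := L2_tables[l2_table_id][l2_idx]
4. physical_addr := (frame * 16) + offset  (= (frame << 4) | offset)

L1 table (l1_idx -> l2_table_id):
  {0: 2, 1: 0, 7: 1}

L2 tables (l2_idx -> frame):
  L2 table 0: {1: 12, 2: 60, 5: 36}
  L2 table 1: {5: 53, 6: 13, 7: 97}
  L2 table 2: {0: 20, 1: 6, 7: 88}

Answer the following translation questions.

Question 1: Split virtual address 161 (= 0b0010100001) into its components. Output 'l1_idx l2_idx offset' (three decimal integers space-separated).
vaddr = 161 = 0b0010100001
  top 3 bits -> l1_idx = 1
  next 3 bits -> l2_idx = 2
  bottom 4 bits -> offset = 1

Answer: 1 2 1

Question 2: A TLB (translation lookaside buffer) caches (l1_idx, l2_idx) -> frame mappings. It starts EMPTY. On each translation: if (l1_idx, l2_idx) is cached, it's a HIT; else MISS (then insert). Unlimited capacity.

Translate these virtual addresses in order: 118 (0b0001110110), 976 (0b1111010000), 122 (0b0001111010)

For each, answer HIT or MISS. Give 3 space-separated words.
Answer: MISS MISS HIT

Derivation:
vaddr=118: (0,7) not in TLB -> MISS, insert
vaddr=976: (7,5) not in TLB -> MISS, insert
vaddr=122: (0,7) in TLB -> HIT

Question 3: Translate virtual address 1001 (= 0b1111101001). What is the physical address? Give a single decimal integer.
vaddr = 1001 = 0b1111101001
Split: l1_idx=7, l2_idx=6, offset=9
L1[7] = 1
L2[1][6] = 13
paddr = 13 * 16 + 9 = 217

Answer: 217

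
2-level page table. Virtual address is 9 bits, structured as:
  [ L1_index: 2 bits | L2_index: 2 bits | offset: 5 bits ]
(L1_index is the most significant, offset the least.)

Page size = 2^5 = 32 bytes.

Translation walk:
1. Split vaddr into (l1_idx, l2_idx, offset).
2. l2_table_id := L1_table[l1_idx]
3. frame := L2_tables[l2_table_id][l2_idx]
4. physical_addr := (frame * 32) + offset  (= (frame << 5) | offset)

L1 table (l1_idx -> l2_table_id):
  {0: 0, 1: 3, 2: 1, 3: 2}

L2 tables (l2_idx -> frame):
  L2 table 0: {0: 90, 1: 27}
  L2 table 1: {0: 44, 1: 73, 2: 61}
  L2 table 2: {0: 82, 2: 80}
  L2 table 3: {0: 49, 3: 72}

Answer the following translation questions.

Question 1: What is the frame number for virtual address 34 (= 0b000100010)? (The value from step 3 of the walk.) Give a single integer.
Answer: 27

Derivation:
vaddr = 34: l1_idx=0, l2_idx=1
L1[0] = 0; L2[0][1] = 27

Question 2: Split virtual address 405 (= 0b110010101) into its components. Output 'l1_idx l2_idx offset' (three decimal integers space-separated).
vaddr = 405 = 0b110010101
  top 2 bits -> l1_idx = 3
  next 2 bits -> l2_idx = 0
  bottom 5 bits -> offset = 21

Answer: 3 0 21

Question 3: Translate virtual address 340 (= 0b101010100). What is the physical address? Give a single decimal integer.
vaddr = 340 = 0b101010100
Split: l1_idx=2, l2_idx=2, offset=20
L1[2] = 1
L2[1][2] = 61
paddr = 61 * 32 + 20 = 1972

Answer: 1972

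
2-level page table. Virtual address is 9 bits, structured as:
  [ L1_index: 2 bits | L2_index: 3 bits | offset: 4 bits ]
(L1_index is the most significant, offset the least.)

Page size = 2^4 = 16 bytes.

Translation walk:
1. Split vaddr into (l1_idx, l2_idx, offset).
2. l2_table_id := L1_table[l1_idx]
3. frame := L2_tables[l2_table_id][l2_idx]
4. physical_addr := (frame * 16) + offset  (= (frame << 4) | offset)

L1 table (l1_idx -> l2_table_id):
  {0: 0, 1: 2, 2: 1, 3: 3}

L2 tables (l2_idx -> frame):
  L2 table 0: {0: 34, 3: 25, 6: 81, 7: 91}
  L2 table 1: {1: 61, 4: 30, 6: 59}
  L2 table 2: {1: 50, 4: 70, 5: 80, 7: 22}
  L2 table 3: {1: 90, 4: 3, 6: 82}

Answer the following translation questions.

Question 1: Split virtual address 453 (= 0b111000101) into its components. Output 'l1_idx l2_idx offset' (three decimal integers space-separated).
vaddr = 453 = 0b111000101
  top 2 bits -> l1_idx = 3
  next 3 bits -> l2_idx = 4
  bottom 4 bits -> offset = 5

Answer: 3 4 5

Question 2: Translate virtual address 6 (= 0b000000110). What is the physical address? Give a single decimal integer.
vaddr = 6 = 0b000000110
Split: l1_idx=0, l2_idx=0, offset=6
L1[0] = 0
L2[0][0] = 34
paddr = 34 * 16 + 6 = 550

Answer: 550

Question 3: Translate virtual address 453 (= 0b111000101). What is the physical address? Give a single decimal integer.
Answer: 53

Derivation:
vaddr = 453 = 0b111000101
Split: l1_idx=3, l2_idx=4, offset=5
L1[3] = 3
L2[3][4] = 3
paddr = 3 * 16 + 5 = 53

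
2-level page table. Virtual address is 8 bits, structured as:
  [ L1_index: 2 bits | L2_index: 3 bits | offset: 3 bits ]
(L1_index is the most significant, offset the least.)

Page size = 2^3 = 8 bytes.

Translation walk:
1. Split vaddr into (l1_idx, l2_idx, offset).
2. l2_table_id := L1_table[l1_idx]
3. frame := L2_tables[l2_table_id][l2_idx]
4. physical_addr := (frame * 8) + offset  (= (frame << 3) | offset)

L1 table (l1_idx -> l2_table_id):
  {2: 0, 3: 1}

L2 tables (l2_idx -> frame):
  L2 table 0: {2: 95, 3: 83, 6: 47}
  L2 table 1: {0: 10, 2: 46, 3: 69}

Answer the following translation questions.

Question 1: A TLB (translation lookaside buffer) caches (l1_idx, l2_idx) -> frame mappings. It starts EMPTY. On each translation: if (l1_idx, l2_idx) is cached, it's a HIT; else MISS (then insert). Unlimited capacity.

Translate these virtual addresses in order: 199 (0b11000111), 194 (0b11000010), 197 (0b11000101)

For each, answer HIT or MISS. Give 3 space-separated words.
vaddr=199: (3,0) not in TLB -> MISS, insert
vaddr=194: (3,0) in TLB -> HIT
vaddr=197: (3,0) in TLB -> HIT

Answer: MISS HIT HIT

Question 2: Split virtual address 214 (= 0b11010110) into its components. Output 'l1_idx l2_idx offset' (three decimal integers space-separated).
vaddr = 214 = 0b11010110
  top 2 bits -> l1_idx = 3
  next 3 bits -> l2_idx = 2
  bottom 3 bits -> offset = 6

Answer: 3 2 6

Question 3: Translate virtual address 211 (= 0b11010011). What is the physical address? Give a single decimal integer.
vaddr = 211 = 0b11010011
Split: l1_idx=3, l2_idx=2, offset=3
L1[3] = 1
L2[1][2] = 46
paddr = 46 * 8 + 3 = 371

Answer: 371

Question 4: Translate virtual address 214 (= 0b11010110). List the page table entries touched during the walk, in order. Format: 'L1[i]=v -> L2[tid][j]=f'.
vaddr = 214 = 0b11010110
Split: l1_idx=3, l2_idx=2, offset=6

Answer: L1[3]=1 -> L2[1][2]=46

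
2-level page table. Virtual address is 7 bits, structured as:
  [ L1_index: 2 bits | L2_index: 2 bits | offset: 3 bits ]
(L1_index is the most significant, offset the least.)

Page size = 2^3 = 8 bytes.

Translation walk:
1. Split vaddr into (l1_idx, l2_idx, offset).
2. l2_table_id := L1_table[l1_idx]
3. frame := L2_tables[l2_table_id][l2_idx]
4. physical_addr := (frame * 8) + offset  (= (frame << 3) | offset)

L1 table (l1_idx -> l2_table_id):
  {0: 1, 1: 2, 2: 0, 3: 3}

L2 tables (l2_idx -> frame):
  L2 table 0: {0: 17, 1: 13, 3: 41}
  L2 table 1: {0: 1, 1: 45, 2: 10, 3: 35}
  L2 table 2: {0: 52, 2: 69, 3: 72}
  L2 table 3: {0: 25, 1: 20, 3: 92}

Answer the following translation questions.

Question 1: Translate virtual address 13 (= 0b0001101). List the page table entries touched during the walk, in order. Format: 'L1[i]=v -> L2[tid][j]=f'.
vaddr = 13 = 0b0001101
Split: l1_idx=0, l2_idx=1, offset=5

Answer: L1[0]=1 -> L2[1][1]=45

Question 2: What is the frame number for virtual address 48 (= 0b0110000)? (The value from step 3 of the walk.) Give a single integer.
vaddr = 48: l1_idx=1, l2_idx=2
L1[1] = 2; L2[2][2] = 69

Answer: 69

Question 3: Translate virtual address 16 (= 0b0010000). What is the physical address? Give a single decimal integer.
vaddr = 16 = 0b0010000
Split: l1_idx=0, l2_idx=2, offset=0
L1[0] = 1
L2[1][2] = 10
paddr = 10 * 8 + 0 = 80

Answer: 80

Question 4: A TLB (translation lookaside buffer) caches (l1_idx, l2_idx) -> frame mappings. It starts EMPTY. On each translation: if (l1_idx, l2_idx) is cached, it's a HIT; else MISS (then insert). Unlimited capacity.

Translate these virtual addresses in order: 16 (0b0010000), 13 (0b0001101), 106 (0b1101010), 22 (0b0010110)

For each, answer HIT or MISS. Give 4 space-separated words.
vaddr=16: (0,2) not in TLB -> MISS, insert
vaddr=13: (0,1) not in TLB -> MISS, insert
vaddr=106: (3,1) not in TLB -> MISS, insert
vaddr=22: (0,2) in TLB -> HIT

Answer: MISS MISS MISS HIT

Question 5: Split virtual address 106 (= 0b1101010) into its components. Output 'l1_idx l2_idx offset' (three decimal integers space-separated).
Answer: 3 1 2

Derivation:
vaddr = 106 = 0b1101010
  top 2 bits -> l1_idx = 3
  next 2 bits -> l2_idx = 1
  bottom 3 bits -> offset = 2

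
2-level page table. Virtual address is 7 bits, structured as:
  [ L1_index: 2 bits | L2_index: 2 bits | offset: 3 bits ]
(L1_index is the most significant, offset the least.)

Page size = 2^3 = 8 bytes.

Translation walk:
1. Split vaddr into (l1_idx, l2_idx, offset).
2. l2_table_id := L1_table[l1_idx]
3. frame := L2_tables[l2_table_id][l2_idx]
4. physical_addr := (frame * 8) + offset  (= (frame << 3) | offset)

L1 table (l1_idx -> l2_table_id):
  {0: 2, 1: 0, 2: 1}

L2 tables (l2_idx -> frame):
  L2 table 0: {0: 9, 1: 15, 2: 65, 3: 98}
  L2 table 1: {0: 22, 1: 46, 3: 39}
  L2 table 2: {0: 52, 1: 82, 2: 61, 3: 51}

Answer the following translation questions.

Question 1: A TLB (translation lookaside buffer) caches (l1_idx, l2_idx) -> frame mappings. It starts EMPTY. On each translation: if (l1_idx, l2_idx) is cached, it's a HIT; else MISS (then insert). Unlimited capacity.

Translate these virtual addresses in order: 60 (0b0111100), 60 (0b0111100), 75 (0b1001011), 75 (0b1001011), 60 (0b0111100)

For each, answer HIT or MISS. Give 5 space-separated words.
vaddr=60: (1,3) not in TLB -> MISS, insert
vaddr=60: (1,3) in TLB -> HIT
vaddr=75: (2,1) not in TLB -> MISS, insert
vaddr=75: (2,1) in TLB -> HIT
vaddr=60: (1,3) in TLB -> HIT

Answer: MISS HIT MISS HIT HIT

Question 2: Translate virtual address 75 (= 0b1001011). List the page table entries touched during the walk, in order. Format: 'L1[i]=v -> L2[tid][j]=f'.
vaddr = 75 = 0b1001011
Split: l1_idx=2, l2_idx=1, offset=3

Answer: L1[2]=1 -> L2[1][1]=46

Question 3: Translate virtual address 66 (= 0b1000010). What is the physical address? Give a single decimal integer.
Answer: 178

Derivation:
vaddr = 66 = 0b1000010
Split: l1_idx=2, l2_idx=0, offset=2
L1[2] = 1
L2[1][0] = 22
paddr = 22 * 8 + 2 = 178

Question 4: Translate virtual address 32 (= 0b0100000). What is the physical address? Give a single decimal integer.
Answer: 72

Derivation:
vaddr = 32 = 0b0100000
Split: l1_idx=1, l2_idx=0, offset=0
L1[1] = 0
L2[0][0] = 9
paddr = 9 * 8 + 0 = 72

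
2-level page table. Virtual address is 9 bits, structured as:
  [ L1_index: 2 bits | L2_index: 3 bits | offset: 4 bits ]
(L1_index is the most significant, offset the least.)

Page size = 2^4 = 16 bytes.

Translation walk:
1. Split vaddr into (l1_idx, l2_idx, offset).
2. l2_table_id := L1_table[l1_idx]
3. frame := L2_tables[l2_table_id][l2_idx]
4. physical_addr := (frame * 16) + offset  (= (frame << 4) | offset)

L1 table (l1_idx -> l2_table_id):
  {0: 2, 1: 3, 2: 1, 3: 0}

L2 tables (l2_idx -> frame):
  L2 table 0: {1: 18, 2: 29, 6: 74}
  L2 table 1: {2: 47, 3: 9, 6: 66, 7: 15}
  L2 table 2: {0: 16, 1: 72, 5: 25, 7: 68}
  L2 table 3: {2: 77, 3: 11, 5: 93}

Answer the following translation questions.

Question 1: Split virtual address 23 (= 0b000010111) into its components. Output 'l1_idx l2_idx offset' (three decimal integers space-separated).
Answer: 0 1 7

Derivation:
vaddr = 23 = 0b000010111
  top 2 bits -> l1_idx = 0
  next 3 bits -> l2_idx = 1
  bottom 4 bits -> offset = 7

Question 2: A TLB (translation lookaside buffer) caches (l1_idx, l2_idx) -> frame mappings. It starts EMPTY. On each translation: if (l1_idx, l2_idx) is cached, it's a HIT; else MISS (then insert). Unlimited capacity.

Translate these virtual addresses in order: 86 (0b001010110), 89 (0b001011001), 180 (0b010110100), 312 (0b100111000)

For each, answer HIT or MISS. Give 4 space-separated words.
vaddr=86: (0,5) not in TLB -> MISS, insert
vaddr=89: (0,5) in TLB -> HIT
vaddr=180: (1,3) not in TLB -> MISS, insert
vaddr=312: (2,3) not in TLB -> MISS, insert

Answer: MISS HIT MISS MISS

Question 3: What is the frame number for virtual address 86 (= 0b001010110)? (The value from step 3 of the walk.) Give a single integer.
vaddr = 86: l1_idx=0, l2_idx=5
L1[0] = 2; L2[2][5] = 25

Answer: 25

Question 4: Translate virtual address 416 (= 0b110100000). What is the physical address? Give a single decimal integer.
Answer: 464

Derivation:
vaddr = 416 = 0b110100000
Split: l1_idx=3, l2_idx=2, offset=0
L1[3] = 0
L2[0][2] = 29
paddr = 29 * 16 + 0 = 464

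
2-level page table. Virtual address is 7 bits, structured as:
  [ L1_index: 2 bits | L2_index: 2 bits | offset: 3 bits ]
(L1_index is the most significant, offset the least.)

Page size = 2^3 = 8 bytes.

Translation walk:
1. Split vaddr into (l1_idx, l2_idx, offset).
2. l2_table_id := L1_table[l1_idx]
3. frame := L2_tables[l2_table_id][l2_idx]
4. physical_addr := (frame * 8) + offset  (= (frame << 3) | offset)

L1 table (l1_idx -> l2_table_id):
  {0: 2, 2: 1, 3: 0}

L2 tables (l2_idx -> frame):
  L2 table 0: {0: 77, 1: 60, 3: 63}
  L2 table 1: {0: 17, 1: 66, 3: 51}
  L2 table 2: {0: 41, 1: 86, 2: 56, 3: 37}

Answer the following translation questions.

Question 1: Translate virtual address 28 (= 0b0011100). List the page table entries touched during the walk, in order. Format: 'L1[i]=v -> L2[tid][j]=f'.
Answer: L1[0]=2 -> L2[2][3]=37

Derivation:
vaddr = 28 = 0b0011100
Split: l1_idx=0, l2_idx=3, offset=4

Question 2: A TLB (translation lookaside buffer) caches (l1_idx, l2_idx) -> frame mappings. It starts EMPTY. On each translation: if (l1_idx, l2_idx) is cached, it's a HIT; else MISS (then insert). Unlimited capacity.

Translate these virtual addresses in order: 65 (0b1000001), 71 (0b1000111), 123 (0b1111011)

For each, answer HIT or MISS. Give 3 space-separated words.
vaddr=65: (2,0) not in TLB -> MISS, insert
vaddr=71: (2,0) in TLB -> HIT
vaddr=123: (3,3) not in TLB -> MISS, insert

Answer: MISS HIT MISS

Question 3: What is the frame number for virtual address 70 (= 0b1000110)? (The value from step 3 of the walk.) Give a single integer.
vaddr = 70: l1_idx=2, l2_idx=0
L1[2] = 1; L2[1][0] = 17

Answer: 17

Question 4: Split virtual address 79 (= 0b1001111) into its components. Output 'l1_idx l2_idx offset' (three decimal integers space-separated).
vaddr = 79 = 0b1001111
  top 2 bits -> l1_idx = 2
  next 2 bits -> l2_idx = 1
  bottom 3 bits -> offset = 7

Answer: 2 1 7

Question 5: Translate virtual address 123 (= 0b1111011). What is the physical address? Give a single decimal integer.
vaddr = 123 = 0b1111011
Split: l1_idx=3, l2_idx=3, offset=3
L1[3] = 0
L2[0][3] = 63
paddr = 63 * 8 + 3 = 507

Answer: 507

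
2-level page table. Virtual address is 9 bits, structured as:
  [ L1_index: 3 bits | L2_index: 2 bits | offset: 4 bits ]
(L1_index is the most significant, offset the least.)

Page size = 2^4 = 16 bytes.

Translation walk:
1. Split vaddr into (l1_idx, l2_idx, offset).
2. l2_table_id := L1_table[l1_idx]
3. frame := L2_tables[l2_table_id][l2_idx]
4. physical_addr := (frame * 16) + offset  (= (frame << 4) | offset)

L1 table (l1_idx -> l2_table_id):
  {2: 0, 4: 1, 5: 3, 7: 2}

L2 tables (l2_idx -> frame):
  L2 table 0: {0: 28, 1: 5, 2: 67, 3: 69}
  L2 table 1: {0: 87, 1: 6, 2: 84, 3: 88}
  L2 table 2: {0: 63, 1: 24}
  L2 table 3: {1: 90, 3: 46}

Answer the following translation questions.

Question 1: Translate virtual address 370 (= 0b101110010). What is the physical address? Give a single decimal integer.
Answer: 738

Derivation:
vaddr = 370 = 0b101110010
Split: l1_idx=5, l2_idx=3, offset=2
L1[5] = 3
L2[3][3] = 46
paddr = 46 * 16 + 2 = 738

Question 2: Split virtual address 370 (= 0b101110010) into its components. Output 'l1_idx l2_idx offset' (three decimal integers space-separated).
Answer: 5 3 2

Derivation:
vaddr = 370 = 0b101110010
  top 3 bits -> l1_idx = 5
  next 2 bits -> l2_idx = 3
  bottom 4 bits -> offset = 2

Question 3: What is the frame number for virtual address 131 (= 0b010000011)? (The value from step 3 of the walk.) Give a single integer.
Answer: 28

Derivation:
vaddr = 131: l1_idx=2, l2_idx=0
L1[2] = 0; L2[0][0] = 28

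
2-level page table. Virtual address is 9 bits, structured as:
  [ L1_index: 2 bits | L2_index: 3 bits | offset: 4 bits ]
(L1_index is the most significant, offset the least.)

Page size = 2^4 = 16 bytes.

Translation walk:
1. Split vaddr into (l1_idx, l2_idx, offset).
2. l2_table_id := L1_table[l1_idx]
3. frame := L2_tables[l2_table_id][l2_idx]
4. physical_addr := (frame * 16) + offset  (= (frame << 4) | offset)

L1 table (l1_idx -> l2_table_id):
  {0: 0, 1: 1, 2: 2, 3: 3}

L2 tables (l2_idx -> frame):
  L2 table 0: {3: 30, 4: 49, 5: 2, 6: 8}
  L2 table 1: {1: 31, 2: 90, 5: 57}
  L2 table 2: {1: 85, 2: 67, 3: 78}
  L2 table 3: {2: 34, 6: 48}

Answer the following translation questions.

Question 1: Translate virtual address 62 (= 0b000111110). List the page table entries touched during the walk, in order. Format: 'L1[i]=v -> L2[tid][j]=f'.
vaddr = 62 = 0b000111110
Split: l1_idx=0, l2_idx=3, offset=14

Answer: L1[0]=0 -> L2[0][3]=30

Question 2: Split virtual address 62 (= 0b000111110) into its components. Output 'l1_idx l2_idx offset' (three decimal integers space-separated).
Answer: 0 3 14

Derivation:
vaddr = 62 = 0b000111110
  top 2 bits -> l1_idx = 0
  next 3 bits -> l2_idx = 3
  bottom 4 bits -> offset = 14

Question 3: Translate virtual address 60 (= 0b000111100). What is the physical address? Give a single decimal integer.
vaddr = 60 = 0b000111100
Split: l1_idx=0, l2_idx=3, offset=12
L1[0] = 0
L2[0][3] = 30
paddr = 30 * 16 + 12 = 492

Answer: 492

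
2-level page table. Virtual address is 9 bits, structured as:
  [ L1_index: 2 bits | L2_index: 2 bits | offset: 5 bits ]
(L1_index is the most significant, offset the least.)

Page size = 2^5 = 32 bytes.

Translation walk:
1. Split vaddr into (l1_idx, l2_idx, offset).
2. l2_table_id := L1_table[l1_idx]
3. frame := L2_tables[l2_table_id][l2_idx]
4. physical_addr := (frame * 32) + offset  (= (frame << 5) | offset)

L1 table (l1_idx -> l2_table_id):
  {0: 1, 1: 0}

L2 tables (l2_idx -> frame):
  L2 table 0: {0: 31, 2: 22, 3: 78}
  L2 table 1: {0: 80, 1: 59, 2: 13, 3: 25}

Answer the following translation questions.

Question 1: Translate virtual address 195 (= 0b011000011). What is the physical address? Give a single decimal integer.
vaddr = 195 = 0b011000011
Split: l1_idx=1, l2_idx=2, offset=3
L1[1] = 0
L2[0][2] = 22
paddr = 22 * 32 + 3 = 707

Answer: 707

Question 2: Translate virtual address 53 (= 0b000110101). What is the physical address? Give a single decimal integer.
Answer: 1909

Derivation:
vaddr = 53 = 0b000110101
Split: l1_idx=0, l2_idx=1, offset=21
L1[0] = 1
L2[1][1] = 59
paddr = 59 * 32 + 21 = 1909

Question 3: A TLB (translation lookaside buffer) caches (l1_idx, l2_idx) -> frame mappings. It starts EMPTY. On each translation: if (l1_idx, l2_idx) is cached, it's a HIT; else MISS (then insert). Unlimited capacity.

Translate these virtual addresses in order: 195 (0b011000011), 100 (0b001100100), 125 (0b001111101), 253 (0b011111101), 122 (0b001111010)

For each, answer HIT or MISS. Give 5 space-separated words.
Answer: MISS MISS HIT MISS HIT

Derivation:
vaddr=195: (1,2) not in TLB -> MISS, insert
vaddr=100: (0,3) not in TLB -> MISS, insert
vaddr=125: (0,3) in TLB -> HIT
vaddr=253: (1,3) not in TLB -> MISS, insert
vaddr=122: (0,3) in TLB -> HIT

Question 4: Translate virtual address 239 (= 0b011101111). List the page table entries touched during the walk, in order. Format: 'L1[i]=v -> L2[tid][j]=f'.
Answer: L1[1]=0 -> L2[0][3]=78

Derivation:
vaddr = 239 = 0b011101111
Split: l1_idx=1, l2_idx=3, offset=15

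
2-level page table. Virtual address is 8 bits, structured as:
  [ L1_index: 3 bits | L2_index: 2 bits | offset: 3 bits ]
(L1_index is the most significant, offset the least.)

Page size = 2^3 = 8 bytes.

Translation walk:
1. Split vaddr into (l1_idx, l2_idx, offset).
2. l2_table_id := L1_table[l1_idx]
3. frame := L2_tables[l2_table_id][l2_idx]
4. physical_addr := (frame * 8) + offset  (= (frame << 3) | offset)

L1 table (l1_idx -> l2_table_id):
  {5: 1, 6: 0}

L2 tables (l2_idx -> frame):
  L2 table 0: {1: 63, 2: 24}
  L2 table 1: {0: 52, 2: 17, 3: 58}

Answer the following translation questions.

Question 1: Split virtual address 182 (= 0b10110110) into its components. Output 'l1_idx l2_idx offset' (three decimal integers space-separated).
Answer: 5 2 6

Derivation:
vaddr = 182 = 0b10110110
  top 3 bits -> l1_idx = 5
  next 2 bits -> l2_idx = 2
  bottom 3 bits -> offset = 6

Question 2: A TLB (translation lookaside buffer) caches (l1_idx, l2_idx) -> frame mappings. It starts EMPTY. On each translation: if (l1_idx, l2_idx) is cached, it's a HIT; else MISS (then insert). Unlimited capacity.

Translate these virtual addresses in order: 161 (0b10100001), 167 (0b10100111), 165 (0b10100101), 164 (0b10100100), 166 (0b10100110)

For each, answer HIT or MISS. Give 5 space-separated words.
Answer: MISS HIT HIT HIT HIT

Derivation:
vaddr=161: (5,0) not in TLB -> MISS, insert
vaddr=167: (5,0) in TLB -> HIT
vaddr=165: (5,0) in TLB -> HIT
vaddr=164: (5,0) in TLB -> HIT
vaddr=166: (5,0) in TLB -> HIT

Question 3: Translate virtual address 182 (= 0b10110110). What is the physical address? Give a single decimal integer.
Answer: 142

Derivation:
vaddr = 182 = 0b10110110
Split: l1_idx=5, l2_idx=2, offset=6
L1[5] = 1
L2[1][2] = 17
paddr = 17 * 8 + 6 = 142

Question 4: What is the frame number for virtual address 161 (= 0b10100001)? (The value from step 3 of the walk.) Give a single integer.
Answer: 52

Derivation:
vaddr = 161: l1_idx=5, l2_idx=0
L1[5] = 1; L2[1][0] = 52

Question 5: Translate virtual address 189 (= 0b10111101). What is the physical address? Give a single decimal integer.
vaddr = 189 = 0b10111101
Split: l1_idx=5, l2_idx=3, offset=5
L1[5] = 1
L2[1][3] = 58
paddr = 58 * 8 + 5 = 469

Answer: 469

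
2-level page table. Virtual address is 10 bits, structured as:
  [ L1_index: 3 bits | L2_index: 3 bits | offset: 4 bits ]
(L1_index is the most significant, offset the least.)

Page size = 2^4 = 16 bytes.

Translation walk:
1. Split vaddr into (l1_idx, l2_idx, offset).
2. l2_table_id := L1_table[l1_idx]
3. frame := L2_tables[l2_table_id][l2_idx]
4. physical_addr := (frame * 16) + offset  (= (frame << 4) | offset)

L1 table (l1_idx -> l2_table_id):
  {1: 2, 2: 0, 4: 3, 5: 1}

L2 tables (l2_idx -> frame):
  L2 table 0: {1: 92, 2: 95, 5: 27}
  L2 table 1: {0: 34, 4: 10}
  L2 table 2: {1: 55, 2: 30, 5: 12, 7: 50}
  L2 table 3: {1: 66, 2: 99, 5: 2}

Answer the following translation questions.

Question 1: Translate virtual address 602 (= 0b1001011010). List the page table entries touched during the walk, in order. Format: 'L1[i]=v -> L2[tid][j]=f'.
Answer: L1[4]=3 -> L2[3][5]=2

Derivation:
vaddr = 602 = 0b1001011010
Split: l1_idx=4, l2_idx=5, offset=10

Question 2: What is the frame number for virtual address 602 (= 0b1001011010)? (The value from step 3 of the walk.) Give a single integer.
Answer: 2

Derivation:
vaddr = 602: l1_idx=4, l2_idx=5
L1[4] = 3; L2[3][5] = 2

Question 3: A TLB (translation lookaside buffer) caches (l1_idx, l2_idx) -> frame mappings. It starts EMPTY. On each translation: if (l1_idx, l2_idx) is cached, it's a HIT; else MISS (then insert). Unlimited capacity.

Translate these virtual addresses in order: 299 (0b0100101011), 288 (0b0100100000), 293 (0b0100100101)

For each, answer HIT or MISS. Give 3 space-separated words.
vaddr=299: (2,2) not in TLB -> MISS, insert
vaddr=288: (2,2) in TLB -> HIT
vaddr=293: (2,2) in TLB -> HIT

Answer: MISS HIT HIT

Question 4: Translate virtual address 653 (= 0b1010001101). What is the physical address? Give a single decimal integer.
Answer: 557

Derivation:
vaddr = 653 = 0b1010001101
Split: l1_idx=5, l2_idx=0, offset=13
L1[5] = 1
L2[1][0] = 34
paddr = 34 * 16 + 13 = 557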